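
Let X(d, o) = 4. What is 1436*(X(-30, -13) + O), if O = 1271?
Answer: 1830900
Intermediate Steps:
1436*(X(-30, -13) + O) = 1436*(4 + 1271) = 1436*1275 = 1830900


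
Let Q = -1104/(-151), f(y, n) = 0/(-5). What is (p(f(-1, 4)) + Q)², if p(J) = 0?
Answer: 1218816/22801 ≈ 53.454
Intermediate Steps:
f(y, n) = 0 (f(y, n) = 0*(-⅕) = 0)
Q = 1104/151 (Q = -1104*(-1/151) = 1104/151 ≈ 7.3113)
(p(f(-1, 4)) + Q)² = (0 + 1104/151)² = (1104/151)² = 1218816/22801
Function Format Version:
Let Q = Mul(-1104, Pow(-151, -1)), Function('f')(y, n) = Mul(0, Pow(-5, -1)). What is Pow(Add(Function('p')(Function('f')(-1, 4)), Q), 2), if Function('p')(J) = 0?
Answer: Rational(1218816, 22801) ≈ 53.454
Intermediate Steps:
Function('f')(y, n) = 0 (Function('f')(y, n) = Mul(0, Rational(-1, 5)) = 0)
Q = Rational(1104, 151) (Q = Mul(-1104, Rational(-1, 151)) = Rational(1104, 151) ≈ 7.3113)
Pow(Add(Function('p')(Function('f')(-1, 4)), Q), 2) = Pow(Add(0, Rational(1104, 151)), 2) = Pow(Rational(1104, 151), 2) = Rational(1218816, 22801)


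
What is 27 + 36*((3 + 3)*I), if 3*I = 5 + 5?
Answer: 747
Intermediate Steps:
I = 10/3 (I = (5 + 5)/3 = (1/3)*10 = 10/3 ≈ 3.3333)
27 + 36*((3 + 3)*I) = 27 + 36*((3 + 3)*(10/3)) = 27 + 36*(6*(10/3)) = 27 + 36*20 = 27 + 720 = 747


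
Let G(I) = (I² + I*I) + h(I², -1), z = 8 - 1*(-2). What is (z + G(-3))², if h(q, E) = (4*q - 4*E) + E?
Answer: 4489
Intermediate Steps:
h(q, E) = -3*E + 4*q (h(q, E) = (-4*E + 4*q) + E = -3*E + 4*q)
z = 10 (z = 8 + 2 = 10)
G(I) = 3 + 6*I² (G(I) = (I² + I*I) + (-3*(-1) + 4*I²) = (I² + I²) + (3 + 4*I²) = 2*I² + (3 + 4*I²) = 3 + 6*I²)
(z + G(-3))² = (10 + (3 + 6*(-3)²))² = (10 + (3 + 6*9))² = (10 + (3 + 54))² = (10 + 57)² = 67² = 4489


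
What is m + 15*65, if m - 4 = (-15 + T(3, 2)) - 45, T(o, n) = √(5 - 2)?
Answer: 919 + √3 ≈ 920.73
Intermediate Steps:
T(o, n) = √3
m = -56 + √3 (m = 4 + ((-15 + √3) - 45) = 4 + (-60 + √3) = -56 + √3 ≈ -54.268)
m + 15*65 = (-56 + √3) + 15*65 = (-56 + √3) + 975 = 919 + √3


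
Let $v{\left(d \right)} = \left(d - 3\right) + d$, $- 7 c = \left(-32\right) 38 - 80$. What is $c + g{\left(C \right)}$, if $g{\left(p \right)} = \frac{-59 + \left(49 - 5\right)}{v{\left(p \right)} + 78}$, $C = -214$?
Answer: $\frac{457593}{2471} \approx 185.19$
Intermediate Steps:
$c = \frac{1296}{7}$ ($c = - \frac{\left(-32\right) 38 - 80}{7} = - \frac{-1216 - 80}{7} = \left(- \frac{1}{7}\right) \left(-1296\right) = \frac{1296}{7} \approx 185.14$)
$v{\left(d \right)} = -3 + 2 d$ ($v{\left(d \right)} = \left(-3 + d\right) + d = -3 + 2 d$)
$g{\left(p \right)} = - \frac{15}{75 + 2 p}$ ($g{\left(p \right)} = \frac{-59 + \left(49 - 5\right)}{\left(-3 + 2 p\right) + 78} = \frac{-59 + 44}{75 + 2 p} = - \frac{15}{75 + 2 p}$)
$c + g{\left(C \right)} = \frac{1296}{7} - \frac{15}{75 + 2 \left(-214\right)} = \frac{1296}{7} - \frac{15}{75 - 428} = \frac{1296}{7} - \frac{15}{-353} = \frac{1296}{7} - - \frac{15}{353} = \frac{1296}{7} + \frac{15}{353} = \frac{457593}{2471}$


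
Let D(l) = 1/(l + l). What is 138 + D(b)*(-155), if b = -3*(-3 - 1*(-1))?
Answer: 1501/12 ≈ 125.08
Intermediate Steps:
b = 6 (b = -3*(-3 + 1) = -3*(-2) = 6)
D(l) = 1/(2*l)
138 + D(b)*(-155) = 138 + ((½)/6)*(-155) = 138 + ((½)*(⅙))*(-155) = 138 + (1/12)*(-155) = 138 - 155/12 = 1501/12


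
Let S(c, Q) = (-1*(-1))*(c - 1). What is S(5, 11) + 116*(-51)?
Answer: -5912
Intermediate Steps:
S(c, Q) = -1 + c (S(c, Q) = 1*(-1 + c) = -1 + c)
S(5, 11) + 116*(-51) = (-1 + 5) + 116*(-51) = 4 - 5916 = -5912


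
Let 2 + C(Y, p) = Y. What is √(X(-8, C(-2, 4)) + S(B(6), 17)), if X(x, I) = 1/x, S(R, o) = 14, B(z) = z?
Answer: √222/4 ≈ 3.7249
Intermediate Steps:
C(Y, p) = -2 + Y
√(X(-8, C(-2, 4)) + S(B(6), 17)) = √(1/(-8) + 14) = √(-⅛ + 14) = √(111/8) = √222/4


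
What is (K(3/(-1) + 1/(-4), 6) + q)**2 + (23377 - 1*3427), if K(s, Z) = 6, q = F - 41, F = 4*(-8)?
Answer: 24439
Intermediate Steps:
F = -32
q = -73 (q = -32 - 41 = -73)
(K(3/(-1) + 1/(-4), 6) + q)**2 + (23377 - 1*3427) = (6 - 73)**2 + (23377 - 1*3427) = (-67)**2 + (23377 - 3427) = 4489 + 19950 = 24439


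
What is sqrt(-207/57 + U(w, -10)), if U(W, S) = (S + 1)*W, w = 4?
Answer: I*sqrt(14307)/19 ≈ 6.2954*I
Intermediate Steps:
U(W, S) = W*(1 + S) (U(W, S) = (1 + S)*W = W*(1 + S))
sqrt(-207/57 + U(w, -10)) = sqrt(-207/57 + 4*(1 - 10)) = sqrt(-207*1/57 + 4*(-9)) = sqrt(-69/19 - 36) = sqrt(-753/19) = I*sqrt(14307)/19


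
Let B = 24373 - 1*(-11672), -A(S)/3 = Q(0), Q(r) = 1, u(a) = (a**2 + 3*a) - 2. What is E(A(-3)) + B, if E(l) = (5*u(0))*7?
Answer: 35975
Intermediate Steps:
u(a) = -2 + a**2 + 3*a
A(S) = -3 (A(S) = -3*1 = -3)
B = 36045 (B = 24373 + 11672 = 36045)
E(l) = -70 (E(l) = (5*(-2 + 0**2 + 3*0))*7 = (5*(-2 + 0 + 0))*7 = (5*(-2))*7 = -10*7 = -70)
E(A(-3)) + B = -70 + 36045 = 35975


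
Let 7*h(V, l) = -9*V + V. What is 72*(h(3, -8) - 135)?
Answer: -69768/7 ≈ -9966.9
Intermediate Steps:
h(V, l) = -8*V/7 (h(V, l) = (-9*V + V)/7 = (-8*V)/7 = -8*V/7)
72*(h(3, -8) - 135) = 72*(-8/7*3 - 135) = 72*(-24/7 - 135) = 72*(-969/7) = -69768/7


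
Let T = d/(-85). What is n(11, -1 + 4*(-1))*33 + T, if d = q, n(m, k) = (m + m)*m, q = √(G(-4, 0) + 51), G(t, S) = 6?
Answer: 7986 - √57/85 ≈ 7985.9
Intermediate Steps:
q = √57 (q = √(6 + 51) = √57 ≈ 7.5498)
n(m, k) = 2*m² (n(m, k) = (2*m)*m = 2*m²)
d = √57 ≈ 7.5498
T = -√57/85 (T = √57/(-85) = √57*(-1/85) = -√57/85 ≈ -0.088822)
n(11, -1 + 4*(-1))*33 + T = (2*11²)*33 - √57/85 = (2*121)*33 - √57/85 = 242*33 - √57/85 = 7986 - √57/85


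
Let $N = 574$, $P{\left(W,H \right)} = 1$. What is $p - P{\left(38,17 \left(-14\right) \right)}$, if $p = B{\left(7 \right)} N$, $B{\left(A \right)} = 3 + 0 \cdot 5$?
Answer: $1721$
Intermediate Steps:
$B{\left(A \right)} = 3$ ($B{\left(A \right)} = 3 + 0 = 3$)
$p = 1722$ ($p = 3 \cdot 574 = 1722$)
$p - P{\left(38,17 \left(-14\right) \right)} = 1722 - 1 = 1721$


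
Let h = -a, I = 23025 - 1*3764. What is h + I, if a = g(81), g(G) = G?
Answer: 19180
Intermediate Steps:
I = 19261 (I = 23025 - 3764 = 19261)
a = 81
h = -81 (h = -1*81 = -81)
h + I = -81 + 19261 = 19180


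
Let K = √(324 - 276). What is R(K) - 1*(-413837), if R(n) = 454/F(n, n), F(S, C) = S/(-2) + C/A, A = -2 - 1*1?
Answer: 413837 - 227*√3/5 ≈ 4.1376e+5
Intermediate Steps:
A = -3 (A = -2 - 1 = -3)
F(S, C) = -S/2 - C/3 (F(S, C) = S/(-2) + C/(-3) = S*(-½) + C*(-⅓) = -S/2 - C/3)
K = 4*√3 (K = √48 = 4*√3 ≈ 6.9282)
R(n) = -2724/(5*n) (R(n) = 454/(-n/2 - n/3) = 454/((-5*n/6)) = 454*(-6/(5*n)) = -2724/(5*n))
R(K) - 1*(-413837) = -2724*√3/12/5 - 1*(-413837) = -227*√3/5 + 413837 = 413837 - 227*√3/5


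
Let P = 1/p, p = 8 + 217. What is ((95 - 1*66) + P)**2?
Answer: 42588676/50625 ≈ 841.26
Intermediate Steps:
p = 225
P = 1/225 ≈ 0.0044444
((95 - 1*66) + P)**2 = ((95 - 1*66) + 1/225)**2 = ((95 - 66) + 1/225)**2 = (29 + 1/225)**2 = (6526/225)**2 = 42588676/50625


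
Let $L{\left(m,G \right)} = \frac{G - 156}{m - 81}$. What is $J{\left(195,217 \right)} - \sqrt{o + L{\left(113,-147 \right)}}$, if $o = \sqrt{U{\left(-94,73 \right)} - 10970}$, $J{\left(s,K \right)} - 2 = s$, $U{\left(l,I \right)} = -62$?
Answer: $197 - \frac{\sqrt{-606 + 128 i \sqrt{2758}}}{8} \approx 190.07 - 7.5805 i$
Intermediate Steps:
$L{\left(m,G \right)} = \frac{-156 + G}{-81 + m}$
$J{\left(s,K \right)} = 2 + s$
$o = 2 i \sqrt{2758}$ ($o = \sqrt{-62 - 10970} = \sqrt{-11032} = 2 i \sqrt{2758} \approx 105.03 i$)
$J{\left(195,217 \right)} - \sqrt{o + L{\left(113,-147 \right)}} = \left(2 + 195\right) - \sqrt{2 i \sqrt{2758} + \frac{-156 - 147}{-81 + 113}} = 197 - \sqrt{2 i \sqrt{2758} + \frac{1}{32} \left(-303\right)} = 197 - \sqrt{2 i \sqrt{2758} - \frac{303}{32}} = 197 - \sqrt{- \frac{303}{32} + 2 i \sqrt{2758}}$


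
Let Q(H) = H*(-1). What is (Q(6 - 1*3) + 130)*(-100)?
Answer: -12700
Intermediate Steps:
Q(H) = -H
(Q(6 - 1*3) + 130)*(-100) = (-(6 - 1*3) + 130)*(-100) = (-(6 - 3) + 130)*(-100) = (-1*3 + 130)*(-100) = (-3 + 130)*(-100) = 127*(-100) = -12700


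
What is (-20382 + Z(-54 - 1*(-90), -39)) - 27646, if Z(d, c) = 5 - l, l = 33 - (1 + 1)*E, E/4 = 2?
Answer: -48040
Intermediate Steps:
E = 8 (E = 4*2 = 8)
l = 17 (l = 33 - (1 + 1)*8 = 33 - 2*8 = 33 - 1*16 = 33 - 16 = 17)
Z(d, c) = -12 (Z(d, c) = 5 - 1*17 = 5 - 17 = -12)
(-20382 + Z(-54 - 1*(-90), -39)) - 27646 = (-20382 - 12) - 27646 = -20394 - 27646 = -48040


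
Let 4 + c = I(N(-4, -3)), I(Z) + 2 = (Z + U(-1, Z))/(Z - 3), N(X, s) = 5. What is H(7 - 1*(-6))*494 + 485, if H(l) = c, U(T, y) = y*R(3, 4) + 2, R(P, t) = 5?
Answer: 5425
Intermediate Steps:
U(T, y) = 2 + 5*y (U(T, y) = y*5 + 2 = 5*y + 2 = 2 + 5*y)
I(Z) = -2 + (2 + 6*Z)/(-3 + Z) (I(Z) = -2 + (Z + (2 + 5*Z))/(Z - 3) = -2 + (2 + 6*Z)/(-3 + Z))
c = 10 (c = -4 + 4*(2 + 5)/(-3 + 5) = -4 + 4*7/2 = -4 + 4*(½)*7 = -4 + 14 = 10)
H(l) = 10
H(7 - 1*(-6))*494 + 485 = 10*494 + 485 = 4940 + 485 = 5425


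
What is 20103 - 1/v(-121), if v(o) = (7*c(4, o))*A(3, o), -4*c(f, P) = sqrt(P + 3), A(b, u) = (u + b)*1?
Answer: 20103 + I*sqrt(118)/24367 ≈ 20103.0 + 0.0004458*I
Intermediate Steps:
A(b, u) = b + u (A(b, u) = (b + u)*1 = b + u)
c(f, P) = -sqrt(3 + P)/4 (c(f, P) = -sqrt(P + 3)/4 = -sqrt(3 + P)/4)
v(o) = -7*(3 + o)**(3/2)/4 (v(o) = (7*(-sqrt(3 + o)/4))*(3 + o) = (-7*sqrt(3 + o)/4)*(3 + o) = -7*(3 + o)**(3/2)/4)
20103 - 1/v(-121) = 20103 - 1/((-7*(3 - 121)**(3/2)/4)) = 20103 - 1/((-(-413)*I*sqrt(118)/2)) = 20103 - 1/(413*I*sqrt(118)/2) = 20103 - (-1)*I*sqrt(118)/24367 = 20103 + I*sqrt(118)/24367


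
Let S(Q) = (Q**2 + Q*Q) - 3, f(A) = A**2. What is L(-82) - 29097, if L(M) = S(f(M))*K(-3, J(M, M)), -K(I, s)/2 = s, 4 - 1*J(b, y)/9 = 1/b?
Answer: -267747690366/41 ≈ -6.5304e+9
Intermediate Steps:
J(b, y) = 36 - 9/b
K(I, s) = -2*s
S(Q) = -3 + 2*Q**2 (S(Q) = (Q**2 + Q**2) - 3 = 2*Q**2 - 3 = -3 + 2*Q**2)
L(M) = (-72 + 18/M)*(-3 + 2*M**4) (L(M) = (-3 + 2*(M**2)**2)*(-2*(36 - 9/M)) = (-3 + 2*M**4)*(-72 + 18/M) = (-72 + 18/M)*(-3 + 2*M**4))
L(-82) - 29097 = 18*(1 - 4*(-82))*(-3 + 2*(-82)**4)/(-82) - 29097 = 18*(-1/82)*(1 + 328)*(-3 + 2*45212176) - 29097 = 18*(-1/82)*329*(-3 + 90424352) - 29097 = 18*(-1/82)*329*90424349 - 29097 = -267746497389/41 - 29097 = -267747690366/41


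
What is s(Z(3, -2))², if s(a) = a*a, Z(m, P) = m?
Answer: 81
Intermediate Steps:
s(a) = a²
s(Z(3, -2))² = (3²)² = 9² = 81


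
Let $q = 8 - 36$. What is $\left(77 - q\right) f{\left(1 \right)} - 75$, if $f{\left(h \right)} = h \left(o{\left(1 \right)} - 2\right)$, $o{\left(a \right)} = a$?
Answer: $-180$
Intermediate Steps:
$q = -28$
$f{\left(h \right)} = - h$ ($f{\left(h \right)} = h \left(1 - 2\right) = h \left(-1\right) = - h$)
$\left(77 - q\right) f{\left(1 \right)} - 75 = \left(77 - -28\right) \left(\left(-1\right) 1\right) - 75 = \left(77 + 28\right) \left(-1\right) - 75 = 105 \left(-1\right) - 75 = -105 - 75 = -180$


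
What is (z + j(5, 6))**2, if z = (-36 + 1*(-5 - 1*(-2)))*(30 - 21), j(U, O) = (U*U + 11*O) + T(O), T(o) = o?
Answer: 64516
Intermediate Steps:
j(U, O) = U**2 + 12*O (j(U, O) = (U*U + 11*O) + O = (U**2 + 11*O) + O = U**2 + 12*O)
z = -351 (z = (-36 + 1*(-5 + 2))*9 = (-36 + 1*(-3))*9 = (-36 - 3)*9 = -39*9 = -351)
(z + j(5, 6))**2 = (-351 + (5**2 + 12*6))**2 = (-351 + (25 + 72))**2 = (-351 + 97)**2 = (-254)**2 = 64516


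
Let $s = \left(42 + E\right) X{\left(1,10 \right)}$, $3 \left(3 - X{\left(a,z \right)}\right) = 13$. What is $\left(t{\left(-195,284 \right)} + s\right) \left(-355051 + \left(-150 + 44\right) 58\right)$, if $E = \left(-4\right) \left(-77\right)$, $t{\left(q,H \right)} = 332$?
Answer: $\frac{145924396}{3} \approx 4.8641 \cdot 10^{7}$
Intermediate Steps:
$X{\left(a,z \right)} = - \frac{4}{3}$ ($X{\left(a,z \right)} = 3 - \frac{13}{3} = - \frac{4}{3}$)
$E = 308$
$s = - \frac{1400}{3}$ ($s = \left(42 + 308\right) \left(- \frac{4}{3}\right) = 350 \left(- \frac{4}{3}\right) = - \frac{1400}{3} \approx -466.67$)
$\left(t{\left(-195,284 \right)} + s\right) \left(-355051 + \left(-150 + 44\right) 58\right) = \left(332 - \frac{1400}{3}\right) \left(-355051 + \left(-150 + 44\right) 58\right) = - \frac{404 \left(-355051 - 6148\right)}{3} = \left(- \frac{404}{3}\right) \left(-361199\right) = \frac{145924396}{3}$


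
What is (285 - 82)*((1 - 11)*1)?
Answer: -2030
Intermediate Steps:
(285 - 82)*((1 - 11)*1) = 203*(-10*1) = 203*(-10) = -2030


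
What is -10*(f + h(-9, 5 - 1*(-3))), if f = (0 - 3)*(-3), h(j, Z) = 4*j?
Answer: 270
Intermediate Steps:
f = 9 (f = -3*(-3) = 9)
-10*(f + h(-9, 5 - 1*(-3))) = -10*(9 + 4*(-9)) = -10*(9 - 36) = -10*(-27) = 270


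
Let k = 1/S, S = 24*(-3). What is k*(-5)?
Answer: 5/72 ≈ 0.069444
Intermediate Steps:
S = -72
k = -1/72 (k = 1/(-72) = -1/72 ≈ -0.013889)
k*(-5) = -1/72*(-5) = 5/72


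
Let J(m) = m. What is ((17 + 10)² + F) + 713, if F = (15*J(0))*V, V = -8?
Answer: 1442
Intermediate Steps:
F = 0 (F = (15*0)*(-8) = 0*(-8) = 0)
((17 + 10)² + F) + 713 = ((17 + 10)² + 0) + 713 = (27² + 0) + 713 = (729 + 0) + 713 = 729 + 713 = 1442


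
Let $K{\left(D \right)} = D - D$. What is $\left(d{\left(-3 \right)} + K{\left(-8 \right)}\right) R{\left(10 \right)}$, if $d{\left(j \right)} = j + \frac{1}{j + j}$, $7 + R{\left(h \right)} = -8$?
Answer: $\frac{95}{2} \approx 47.5$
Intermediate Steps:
$R{\left(h \right)} = -15$ ($R{\left(h \right)} = -7 - 8 = -15$)
$d{\left(j \right)} = j + \frac{1}{2 j}$
$K{\left(D \right)} = 0$
$\left(d{\left(-3 \right)} + K{\left(-8 \right)}\right) R{\left(10 \right)} = \left(\left(-3 + \frac{1}{2 \left(-3\right)}\right) + 0\right) \left(-15\right) = \left(\left(-3 + \frac{1}{2} \left(- \frac{1}{3}\right)\right) + 0\right) \left(-15\right) = \left(\left(-3 - \frac{1}{6}\right) + 0\right) \left(-15\right) = \left(- \frac{19}{6} + 0\right) \left(-15\right) = \left(- \frac{19}{6}\right) \left(-15\right) = \frac{95}{2}$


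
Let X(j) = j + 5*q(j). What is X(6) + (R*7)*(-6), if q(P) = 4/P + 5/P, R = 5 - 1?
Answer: -309/2 ≈ -154.50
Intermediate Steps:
R = 4
q(P) = 9/P
X(j) = j + 45/j (X(j) = j + 5*(9/j) = j + 45/j)
X(6) + (R*7)*(-6) = (6 + 45/6) + (4*7)*(-6) = (6 + 45*(⅙)) + 28*(-6) = (6 + 15/2) - 168 = 27/2 - 168 = -309/2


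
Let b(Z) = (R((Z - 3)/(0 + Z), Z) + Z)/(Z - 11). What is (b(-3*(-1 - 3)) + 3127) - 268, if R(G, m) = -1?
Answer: 2870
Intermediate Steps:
b(Z) = (-1 + Z)/(-11 + Z) (b(Z) = (-1 + Z)/(Z - 11) = (-1 + Z)/(-11 + Z))
(b(-3*(-1 - 3)) + 3127) - 268 = ((-1 - 3*(-1 - 3))/(-11 - 3*(-1 - 3)) + 3127) - 268 = ((-1 - 3*(-4))/(-11 - 3*(-4)) + 3127) - 268 = ((-1 + 12)/(-11 + 12) + 3127) - 268 = (11/1 + 3127) - 268 = (1*11 + 3127) - 268 = (11 + 3127) - 268 = 3138 - 268 = 2870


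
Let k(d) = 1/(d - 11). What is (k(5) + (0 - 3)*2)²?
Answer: 1369/36 ≈ 38.028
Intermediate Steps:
k(d) = 1/(-11 + d)
(k(5) + (0 - 3)*2)² = (1/(-11 + 5) + (0 - 3)*2)² = (1/(-6) - 3*2)² = (-⅙ - 6)² = (-37/6)² = 1369/36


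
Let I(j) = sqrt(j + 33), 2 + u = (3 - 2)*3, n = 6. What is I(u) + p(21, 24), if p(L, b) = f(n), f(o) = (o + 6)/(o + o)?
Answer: 1 + sqrt(34) ≈ 6.8309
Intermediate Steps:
f(o) = (6 + o)/(2*o) (f(o) = (6 + o)/((2*o)) = (6 + o)*(1/(2*o)) = (6 + o)/(2*o))
u = 1 (u = -2 + (3 - 2)*3 = -2 + 1*3 = -2 + 3 = 1)
I(j) = sqrt(33 + j)
p(L, b) = 1 (p(L, b) = (1/2)*(6 + 6)/6 = (1/2)*(1/6)*12 = 1)
I(u) + p(21, 24) = sqrt(33 + 1) + 1 = sqrt(34) + 1 = 1 + sqrt(34)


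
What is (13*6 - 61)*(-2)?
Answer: -34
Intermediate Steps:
(13*6 - 61)*(-2) = (78 - 61)*(-2) = 17*(-2) = -34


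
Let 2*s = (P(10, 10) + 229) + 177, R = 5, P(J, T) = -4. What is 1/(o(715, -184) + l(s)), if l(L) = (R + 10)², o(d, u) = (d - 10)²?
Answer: 1/497250 ≈ 2.0111e-6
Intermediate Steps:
o(d, u) = (-10 + d)²
s = 201 (s = ((-4 + 229) + 177)/2 = (225 + 177)/2 = (½)*402 = 201)
l(L) = 225 (l(L) = (5 + 10)² = 15² = 225)
1/(o(715, -184) + l(s)) = 1/((-10 + 715)² + 225) = 1/(705² + 225) = 1/(497025 + 225) = 1/497250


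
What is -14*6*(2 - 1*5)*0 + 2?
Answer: 2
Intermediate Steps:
-14*6*(2 - 1*5)*0 + 2 = -14*6*(2 - 5)*0 + 2 = -14*6*(-3)*0 + 2 = -(-252)*0 + 2 = -14*0 + 2 = 0 + 2 = 2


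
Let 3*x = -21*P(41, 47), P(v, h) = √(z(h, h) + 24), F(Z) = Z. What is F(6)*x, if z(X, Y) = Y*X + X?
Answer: -84*√570 ≈ -2005.5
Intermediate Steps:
z(X, Y) = X + X*Y (z(X, Y) = X*Y + X = X + X*Y)
P(v, h) = √(24 + h*(1 + h)) (P(v, h) = √(h*(1 + h) + 24) = √(24 + h*(1 + h)))
x = -14*√570 (x = (-21*√(24 + 47*(1 + 47)))/3 = (-21*√(24 + 47*48))/3 = (-21*√(24 + 2256))/3 = (-42*√570)/3 = -14*√570 ≈ -334.25)
F(6)*x = 6*(-14*√570) = -84*√570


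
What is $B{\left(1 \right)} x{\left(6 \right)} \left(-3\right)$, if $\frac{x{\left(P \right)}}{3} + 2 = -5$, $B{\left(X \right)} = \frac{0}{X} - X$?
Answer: $-63$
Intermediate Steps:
$B{\left(X \right)} = - X$ ($B{\left(X \right)} = 0 - X = - X$)
$x{\left(P \right)} = -21$ ($x{\left(P \right)} = -6 + 3 \left(-5\right) = -6 - 15 = -21$)
$B{\left(1 \right)} x{\left(6 \right)} \left(-3\right) = \left(-1\right) 1 \left(-21\right) \left(-3\right) = \left(-1\right) \left(-21\right) \left(-3\right) = 21 \left(-3\right) = -63$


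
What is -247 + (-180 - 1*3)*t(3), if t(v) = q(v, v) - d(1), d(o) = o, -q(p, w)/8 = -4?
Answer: -5920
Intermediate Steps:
q(p, w) = 32 (q(p, w) = -8*(-4) = 32)
t(v) = 31 (t(v) = 32 - 1*1 = 32 - 1 = 31)
-247 + (-180 - 1*3)*t(3) = -247 + (-180 - 1*3)*31 = -247 + (-180 - 3)*31 = -247 - 183*31 = -247 - 5673 = -5920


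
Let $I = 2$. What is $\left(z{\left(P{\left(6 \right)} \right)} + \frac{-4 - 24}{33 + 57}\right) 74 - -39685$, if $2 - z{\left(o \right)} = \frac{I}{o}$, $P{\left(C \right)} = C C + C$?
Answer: $\frac{12539033}{315} \approx 39806.0$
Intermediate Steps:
$P{\left(C \right)} = C + C^{2}$ ($P{\left(C \right)} = C^{2} + C = C + C^{2}$)
$z{\left(o \right)} = 2 - \frac{2}{o}$
$\left(z{\left(P{\left(6 \right)} \right)} + \frac{-4 - 24}{33 + 57}\right) 74 - -39685 = \left(\left(2 - \frac{2}{6 \left(1 + 6\right)}\right) + \frac{-4 - 24}{33 + 57}\right) 74 - -39685 = \left(\left(2 - \frac{2}{6 \cdot 7}\right) - \frac{28}{90}\right) 74 + 39685 = \left(\left(2 - \frac{2}{42}\right) - \frac{14}{45}\right) 74 + 39685 = \left(\left(2 - \frac{1}{21}\right) - \frac{14}{45}\right) 74 + 39685 = \left(\frac{41}{21} - \frac{14}{45}\right) 74 + 39685 = \frac{517}{315} \cdot 74 + 39685 = \frac{38258}{315} + 39685 = \frac{12539033}{315}$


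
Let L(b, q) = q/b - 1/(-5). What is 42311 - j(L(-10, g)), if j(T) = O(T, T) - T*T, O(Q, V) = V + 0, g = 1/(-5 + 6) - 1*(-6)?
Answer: 169247/4 ≈ 42312.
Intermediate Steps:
g = 7 (g = 1/1 + 6 = 1 + 6 = 7)
O(Q, V) = V
L(b, q) = ⅕ + q/b (L(b, q) = q/b - 1*(-⅕) = q/b + ⅕ = ⅕ + q/b)
j(T) = T - T² (j(T) = T - T*T = T - T²)
42311 - j(L(-10, g)) = 42311 - (7 + (⅕)*(-10))/(-10)*(1 - (7 + (⅕)*(-10))/(-10)) = 42311 - (-(7 - 2)/10)*(1 - (-1)*(7 - 2)/10) = 42311 - (-⅒*5)*(1 - (-1)*5/10) = 42311 - (-1)*(1 - 1*(-½))/2 = 42311 - (-1)*(1 + ½)/2 = 42311 - (-1)*3/(2*2) = 42311 - 1*(-¾) = 42311 + ¾ = 169247/4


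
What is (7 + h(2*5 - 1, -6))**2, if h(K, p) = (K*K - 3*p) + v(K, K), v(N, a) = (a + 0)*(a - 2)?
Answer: 28561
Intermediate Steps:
v(N, a) = a*(-2 + a)
h(K, p) = K**2 - 3*p + K*(-2 + K) (h(K, p) = (K*K - 3*p) + K*(-2 + K) = (K**2 - 3*p) + K*(-2 + K) = K**2 - 3*p + K*(-2 + K))
(7 + h(2*5 - 1, -6))**2 = (7 + ((2*5 - 1)**2 - 3*(-6) + (2*5 - 1)*(-2 + (2*5 - 1))))**2 = (7 + ((10 - 1)**2 + 18 + (10 - 1)*(-2 + (10 - 1))))**2 = (7 + (9**2 + 18 + 9*(-2 + 9)))**2 = (7 + (81 + 18 + 9*7))**2 = (7 + (81 + 18 + 63))**2 = (7 + 162)**2 = 169**2 = 28561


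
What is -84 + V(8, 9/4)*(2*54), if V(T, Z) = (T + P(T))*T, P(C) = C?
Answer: 13740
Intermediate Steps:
V(T, Z) = 2*T**2 (V(T, Z) = (T + T)*T = (2*T)*T = 2*T**2)
-84 + V(8, 9/4)*(2*54) = -84 + (2*8**2)*(2*54) = -84 + (2*64)*108 = -84 + 128*108 = -84 + 13824 = 13740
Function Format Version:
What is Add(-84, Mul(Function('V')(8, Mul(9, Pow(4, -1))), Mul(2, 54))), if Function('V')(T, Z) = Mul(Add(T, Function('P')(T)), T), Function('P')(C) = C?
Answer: 13740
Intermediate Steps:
Function('V')(T, Z) = Mul(2, Pow(T, 2)) (Function('V')(T, Z) = Mul(Add(T, T), T) = Mul(Mul(2, T), T) = Mul(2, Pow(T, 2)))
Add(-84, Mul(Function('V')(8, Mul(9, Pow(4, -1))), Mul(2, 54))) = Add(-84, Mul(Mul(2, Pow(8, 2)), Mul(2, 54))) = Add(-84, Mul(Mul(2, 64), 108)) = Add(-84, Mul(128, 108)) = Add(-84, 13824) = 13740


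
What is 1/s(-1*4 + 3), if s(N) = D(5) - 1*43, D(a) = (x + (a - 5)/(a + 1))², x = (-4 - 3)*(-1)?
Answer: ⅙ ≈ 0.16667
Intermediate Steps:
x = 7 (x = -7*(-1) = 7)
D(a) = (7 + (-5 + a)/(1 + a))² (D(a) = (7 + (a - 5)/(a + 1))² = (7 + (-5 + a)/(1 + a))²)
s(N) = 6 (s(N) = 4*(1 + 4*5)²/(1 + 5)² - 1*43 = 4*(1 + 20)²/6² - 43 = 4*(1/36)*21² - 43 = 4*(1/36)*441 - 43 = 49 - 43 = 6)
1/s(-1*4 + 3) = 1/6 = ⅙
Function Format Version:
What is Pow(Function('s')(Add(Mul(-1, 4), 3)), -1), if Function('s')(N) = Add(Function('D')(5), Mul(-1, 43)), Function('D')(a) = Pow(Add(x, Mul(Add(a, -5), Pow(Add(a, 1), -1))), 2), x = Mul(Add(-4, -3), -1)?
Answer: Rational(1, 6) ≈ 0.16667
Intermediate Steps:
x = 7 (x = Mul(-7, -1) = 7)
Function('D')(a) = Pow(Add(7, Mul(Pow(Add(1, a), -1), Add(-5, a))), 2) (Function('D')(a) = Pow(Add(7, Mul(Add(a, -5), Pow(Add(a, 1), -1))), 2) = Pow(Add(7, Mul(Add(-5, a), Pow(Add(1, a), -1))), 2) = Pow(Add(7, Mul(Pow(Add(1, a), -1), Add(-5, a))), 2))
Function('s')(N) = 6 (Function('s')(N) = Add(Mul(4, Pow(Add(1, 5), -2), Pow(Add(1, Mul(4, 5)), 2)), Mul(-1, 43)) = Add(Mul(4, Pow(6, -2), Pow(Add(1, 20), 2)), -43) = Add(Mul(4, Rational(1, 36), Pow(21, 2)), -43) = Add(Mul(4, Rational(1, 36), 441), -43) = Add(49, -43) = 6)
Pow(Function('s')(Add(Mul(-1, 4), 3)), -1) = Pow(6, -1) = Rational(1, 6)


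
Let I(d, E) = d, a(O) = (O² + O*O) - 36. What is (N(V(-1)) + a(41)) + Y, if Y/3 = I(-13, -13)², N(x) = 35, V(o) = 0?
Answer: 3868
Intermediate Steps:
a(O) = -36 + 2*O² (a(O) = (O² + O²) - 36 = 2*O² - 36 = -36 + 2*O²)
Y = 507 (Y = 3*(-13)² = 3*169 = 507)
(N(V(-1)) + a(41)) + Y = (35 + (-36 + 2*41²)) + 507 = (35 + (-36 + 2*1681)) + 507 = (35 + (-36 + 3362)) + 507 = (35 + 3326) + 507 = 3361 + 507 = 3868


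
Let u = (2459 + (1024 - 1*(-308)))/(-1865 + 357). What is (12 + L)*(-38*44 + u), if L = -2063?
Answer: 5179117517/1508 ≈ 3.4344e+6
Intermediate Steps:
u = -3791/1508 (u = (2459 + (1024 + 308))/(-1508) = (2459 + 1332)*(-1/1508) = 3791*(-1/1508) = -3791/1508 ≈ -2.5139)
(12 + L)*(-38*44 + u) = (12 - 2063)*(-38*44 - 3791/1508) = -2051*(-1672 - 3791/1508) = -2051*(-2525167/1508) = 5179117517/1508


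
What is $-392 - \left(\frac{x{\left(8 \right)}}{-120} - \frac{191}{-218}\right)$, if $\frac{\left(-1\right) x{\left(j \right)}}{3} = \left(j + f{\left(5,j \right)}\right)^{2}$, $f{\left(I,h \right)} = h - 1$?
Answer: $- \frac{347493}{872} \approx -398.5$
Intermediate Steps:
$f{\left(I,h \right)} = -1 + h$ ($f{\left(I,h \right)} = h - 1 = -1 + h$)
$x{\left(j \right)} = - 3 \left(-1 + 2 j\right)^{2}$ ($x{\left(j \right)} = - 3 \left(j + \left(-1 + j\right)\right)^{2} = - 3 \left(-1 + 2 j\right)^{2}$)
$-392 - \left(\frac{x{\left(8 \right)}}{-120} - \frac{191}{-218}\right) = -392 - \left(\frac{\left(-3\right) \left(-1 + 2 \cdot 8\right)^{2}}{-120} - \frac{191}{-218}\right) = -392 - \left(- 3 \left(-1 + 16\right)^{2} \left(- \frac{1}{120}\right) - - \frac{191}{218}\right) = -392 - \left(- 3 \cdot 15^{2} \left(- \frac{1}{120}\right) + \frac{191}{218}\right) = -392 - \left(\left(-3\right) 225 \left(- \frac{1}{120}\right) + \frac{191}{218}\right) = -392 - \left(\left(-675\right) \left(- \frac{1}{120}\right) + \frac{191}{218}\right) = -392 - \left(\frac{45}{8} + \frac{191}{218}\right) = -392 - \frac{5669}{872} = - \frac{347493}{872}$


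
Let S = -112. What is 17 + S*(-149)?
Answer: 16705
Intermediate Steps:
17 + S*(-149) = 17 - 112*(-149) = 17 + 16688 = 16705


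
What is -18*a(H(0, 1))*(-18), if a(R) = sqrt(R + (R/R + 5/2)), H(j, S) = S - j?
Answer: 486*sqrt(2) ≈ 687.31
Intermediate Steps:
a(R) = sqrt(7/2 + R) (a(R) = sqrt(R + (1 + 5*(1/2))) = sqrt(R + (1 + 5/2)) = sqrt(R + 7/2) = sqrt(7/2 + R))
-18*a(H(0, 1))*(-18) = -9*sqrt(14 + 4*(1 - 1*0))*(-18) = -9*sqrt(14 + 4*(1 + 0))*(-18) = -9*sqrt(14 + 4*1)*(-18) = -9*sqrt(14 + 4)*(-18) = -9*sqrt(18)*(-18) = -9*3*sqrt(2)*(-18) = -27*sqrt(2)*(-18) = 486*sqrt(2)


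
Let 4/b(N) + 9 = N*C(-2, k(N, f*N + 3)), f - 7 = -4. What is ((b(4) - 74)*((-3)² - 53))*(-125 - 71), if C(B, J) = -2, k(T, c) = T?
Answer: -10883488/17 ≈ -6.4021e+5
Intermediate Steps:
f = 3 (f = 7 - 4 = 3)
b(N) = 4/(-9 - 2*N) (b(N) = 4/(-9 + N*(-2)) = 4/(-9 - 2*N))
((b(4) - 74)*((-3)² - 53))*(-125 - 71) = ((4/(-9 - 2*4) - 74)*((-3)² - 53))*(-125 - 71) = ((4/(-9 - 8) - 74)*(9 - 53))*(-196) = ((4/(-17) - 74)*(-44))*(-196) = ((4*(-1/17) - 74)*(-44))*(-196) = ((-4/17 - 74)*(-44))*(-196) = -1262/17*(-44)*(-196) = (55528/17)*(-196) = -10883488/17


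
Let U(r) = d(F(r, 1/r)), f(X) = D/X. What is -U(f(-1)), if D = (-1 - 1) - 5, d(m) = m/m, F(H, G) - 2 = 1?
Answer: -1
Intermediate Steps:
F(H, G) = 3 (F(H, G) = 2 + 1 = 3)
d(m) = 1
D = -7 (D = -2 - 5 = -7)
f(X) = -7/X
U(r) = 1
-U(f(-1)) = -1*1 = -1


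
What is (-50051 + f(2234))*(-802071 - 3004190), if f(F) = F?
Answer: 182003982237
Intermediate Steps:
(-50051 + f(2234))*(-802071 - 3004190) = (-50051 + 2234)*(-802071 - 3004190) = -47817*(-3806261) = 182003982237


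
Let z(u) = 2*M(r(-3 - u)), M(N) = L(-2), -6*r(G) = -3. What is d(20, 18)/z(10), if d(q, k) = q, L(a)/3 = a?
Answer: -5/3 ≈ -1.6667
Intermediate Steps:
r(G) = 1/2 (r(G) = -1/6*(-3) = 1/2)
L(a) = 3*a
M(N) = -6 (M(N) = 3*(-2) = -6)
z(u) = -12 (z(u) = 2*(-6) = -12)
d(20, 18)/z(10) = 20/(-12) = 20*(-1/12) = -5/3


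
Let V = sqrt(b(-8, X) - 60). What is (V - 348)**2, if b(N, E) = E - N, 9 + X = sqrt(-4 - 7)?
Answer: (348 - sqrt(-61 + I*sqrt(11)))**2 ≈ 1.209e+5 - 5434.6*I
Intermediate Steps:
X = -9 + I*sqrt(11) (X = -9 + sqrt(-4 - 7) = -9 + sqrt(-11) = -9 + I*sqrt(11) ≈ -9.0 + 3.3166*I)
V = sqrt(-61 + I*sqrt(11)) (V = sqrt(((-9 + I*sqrt(11)) - 1*(-8)) - 60) = sqrt(((-9 + I*sqrt(11)) + 8) - 60) = sqrt((-1 + I*sqrt(11)) - 60) = sqrt(-61 + I*sqrt(11)) ≈ 0.21225 + 7.8131*I)
(V - 348)**2 = (sqrt(-61 + I*sqrt(11)) - 348)**2 = (-348 + sqrt(-61 + I*sqrt(11)))**2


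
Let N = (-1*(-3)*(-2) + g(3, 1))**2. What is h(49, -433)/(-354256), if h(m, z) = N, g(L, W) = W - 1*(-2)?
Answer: -9/354256 ≈ -2.5405e-5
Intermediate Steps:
g(L, W) = 2 + W (g(L, W) = W + 2 = 2 + W)
N = 9 (N = (-1*(-3)*(-2) + (2 + 1))**2 = (3*(-2) + 3)**2 = (-6 + 3)**2 = (-3)**2 = 9)
h(m, z) = 9
h(49, -433)/(-354256) = 9/(-354256) = 9*(-1/354256) = -9/354256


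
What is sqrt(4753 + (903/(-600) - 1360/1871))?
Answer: 3*sqrt(739143717702)/37420 ≈ 68.926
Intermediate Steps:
sqrt(4753 + (903/(-600) - 1360/1871)) = sqrt(4753 + (903*(-1/600) - 1360*1/1871)) = sqrt(4753 + (-301/200 - 1360/1871)) = sqrt(4753 - 835171/374200) = sqrt(1777737429/374200) = 3*sqrt(739143717702)/37420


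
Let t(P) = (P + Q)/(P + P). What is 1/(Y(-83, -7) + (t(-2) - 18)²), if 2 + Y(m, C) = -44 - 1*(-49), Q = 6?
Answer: 1/364 ≈ 0.0027473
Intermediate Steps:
t(P) = (6 + P)/(2*P) (t(P) = (P + 6)/(P + P) = (6 + P)/((2*P)) = (6 + P)*(1/(2*P)) = (6 + P)/(2*P))
Y(m, C) = 3 (Y(m, C) = -2 + (-44 - 1*(-49)) = -2 + (-44 + 49) = -2 + 5 = 3)
1/(Y(-83, -7) + (t(-2) - 18)²) = 1/(3 + ((½)*(6 - 2)/(-2) - 18)²) = 1/(3 + ((½)*(-½)*4 - 18)²) = 1/(3 + (-1 - 18)²) = 1/(3 + (-19)²) = 1/(3 + 361) = 1/364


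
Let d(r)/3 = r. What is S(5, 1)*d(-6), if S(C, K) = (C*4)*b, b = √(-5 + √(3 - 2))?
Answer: -720*I ≈ -720.0*I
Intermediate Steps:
d(r) = 3*r
b = 2*I (b = √(-5 + √1) = √(-5 + 1) = √(-4) = 2*I ≈ 2.0*I)
S(C, K) = 8*I*C (S(C, K) = (C*4)*(2*I) = (4*C)*(2*I) = 8*I*C)
S(5, 1)*d(-6) = (8*I*5)*(3*(-6)) = (40*I)*(-18) = -720*I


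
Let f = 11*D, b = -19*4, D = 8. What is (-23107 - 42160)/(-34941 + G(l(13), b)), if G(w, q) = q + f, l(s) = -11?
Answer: 65267/34929 ≈ 1.8686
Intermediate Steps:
b = -76
f = 88 (f = 11*8 = 88)
G(w, q) = 88 + q (G(w, q) = q + 88 = 88 + q)
(-23107 - 42160)/(-34941 + G(l(13), b)) = (-23107 - 42160)/(-34941 + (88 - 76)) = -65267/(-34941 + 12) = -65267/(-34929) = -65267*(-1/34929) = 65267/34929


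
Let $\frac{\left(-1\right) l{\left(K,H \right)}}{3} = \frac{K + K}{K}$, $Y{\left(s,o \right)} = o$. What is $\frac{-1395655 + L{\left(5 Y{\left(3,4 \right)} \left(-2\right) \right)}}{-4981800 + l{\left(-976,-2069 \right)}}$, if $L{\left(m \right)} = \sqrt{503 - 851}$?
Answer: $\frac{1395655}{4981806} - \frac{i \sqrt{87}}{2490903} \approx 0.28015 - 3.7446 \cdot 10^{-6} i$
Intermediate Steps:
$l{\left(K,H \right)} = -6$ ($l{\left(K,H \right)} = - 3 \frac{K + K}{K} = - 3 \frac{2 K}{K} = \left(-3\right) 2 = -6$)
$L{\left(m \right)} = 2 i \sqrt{87}$ ($L{\left(m \right)} = \sqrt{-348} = 2 i \sqrt{87}$)
$\frac{-1395655 + L{\left(5 Y{\left(3,4 \right)} \left(-2\right) \right)}}{-4981800 + l{\left(-976,-2069 \right)}} = \frac{-1395655 + 2 i \sqrt{87}}{-4981800 - 6} = \frac{-1395655 + 2 i \sqrt{87}}{-4981806} = \left(-1395655 + 2 i \sqrt{87}\right) \left(- \frac{1}{4981806}\right) = \frac{1395655}{4981806} - \frac{i \sqrt{87}}{2490903}$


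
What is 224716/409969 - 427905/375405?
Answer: -6071218331/10260294163 ≈ -0.59172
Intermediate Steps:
224716/409969 - 427905/375405 = 224716*(1/409969) - 427905*1/375405 = 224716/409969 - 28527/25027 = -6071218331/10260294163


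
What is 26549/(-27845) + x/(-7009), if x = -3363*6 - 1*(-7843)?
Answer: 157386134/195165605 ≈ 0.80642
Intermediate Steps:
x = -12335 (x = -20178 + 7843 = -12335)
26549/(-27845) + x/(-7009) = 26549/(-27845) - 12335/(-7009) = 26549*(-1/27845) - 12335*(-1/7009) = -26549/27845 + 12335/7009 = 157386134/195165605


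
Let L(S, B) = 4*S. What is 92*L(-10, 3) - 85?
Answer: -3765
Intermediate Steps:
92*L(-10, 3) - 85 = 92*(4*(-10)) - 85 = 92*(-40) - 85 = -3680 - 85 = -3765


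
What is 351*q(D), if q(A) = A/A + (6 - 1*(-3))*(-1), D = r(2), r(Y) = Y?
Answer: -2808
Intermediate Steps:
D = 2
q(A) = -8 (q(A) = 1 + (6 + 3)*(-1) = 1 + 9*(-1) = 1 - 9 = -8)
351*q(D) = 351*(-8) = -2808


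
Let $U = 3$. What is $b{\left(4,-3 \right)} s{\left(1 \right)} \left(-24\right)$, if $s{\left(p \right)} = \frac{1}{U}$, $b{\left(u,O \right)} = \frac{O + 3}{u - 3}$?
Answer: $0$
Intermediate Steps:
$b{\left(u,O \right)} = \frac{3 + O}{-3 + u}$
$s{\left(p \right)} = \frac{1}{3}$
$b{\left(4,-3 \right)} s{\left(1 \right)} \left(-24\right) = \frac{3 - 3}{-3 + 4} \cdot \frac{1}{3} \left(-24\right) = 1^{-1} \cdot 0 \cdot \frac{1}{3} \left(-24\right) = 1 \cdot 0 \cdot \frac{1}{3} \left(-24\right) = 0 \cdot \frac{1}{3} \left(-24\right) = 0 \left(-24\right) = 0$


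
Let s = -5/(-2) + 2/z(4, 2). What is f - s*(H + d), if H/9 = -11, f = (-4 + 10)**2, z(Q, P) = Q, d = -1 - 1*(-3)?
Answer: 327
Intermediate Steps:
d = 2 (d = -1 + 3 = 2)
s = 3 (s = -5/(-2) + 2/4 = -5*(-1/2) + 2*(1/4) = 5/2 + 1/2 = 3)
f = 36 (f = 6**2 = 36)
H = -99 (H = 9*(-11) = -99)
f - s*(H + d) = 36 - 3*(-99 + 2) = 36 - 3*(-97) = 36 - 1*(-291) = 36 + 291 = 327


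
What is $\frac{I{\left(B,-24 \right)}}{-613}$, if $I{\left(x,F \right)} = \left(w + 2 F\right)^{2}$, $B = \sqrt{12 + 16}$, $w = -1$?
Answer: $- \frac{2401}{613} \approx -3.9168$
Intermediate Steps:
$B = 2 \sqrt{7}$ ($B = \sqrt{28} = 2 \sqrt{7} \approx 5.2915$)
$I{\left(x,F \right)} = \left(-1 + 2 F\right)^{2}$
$\frac{I{\left(B,-24 \right)}}{-613} = \frac{\left(-1 + 2 \left(-24\right)\right)^{2}}{-613} = \left(-1 - 48\right)^{2} \left(- \frac{1}{613}\right) = \left(-49\right)^{2} \left(- \frac{1}{613}\right) = 2401 \left(- \frac{1}{613}\right) = - \frac{2401}{613}$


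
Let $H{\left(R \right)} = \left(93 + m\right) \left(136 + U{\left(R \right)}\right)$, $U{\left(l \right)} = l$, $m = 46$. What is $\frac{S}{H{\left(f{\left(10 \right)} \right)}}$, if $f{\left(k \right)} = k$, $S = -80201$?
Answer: $- \frac{80201}{20294} \approx -3.952$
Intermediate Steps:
$H{\left(R \right)} = 18904 + 139 R$ ($H{\left(R \right)} = \left(93 + 46\right) \left(136 + R\right) = 139 \left(136 + R\right) = 18904 + 139 R$)
$\frac{S}{H{\left(f{\left(10 \right)} \right)}} = - \frac{80201}{18904 + 139 \cdot 10} = - \frac{80201}{18904 + 1390} = - \frac{80201}{20294}$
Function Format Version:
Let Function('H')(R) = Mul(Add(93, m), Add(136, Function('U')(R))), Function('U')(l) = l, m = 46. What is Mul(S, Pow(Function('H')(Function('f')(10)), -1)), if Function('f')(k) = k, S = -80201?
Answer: Rational(-80201, 20294) ≈ -3.9520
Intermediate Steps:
Function('H')(R) = Add(18904, Mul(139, R)) (Function('H')(R) = Mul(Add(93, 46), Add(136, R)) = Mul(139, Add(136, R)) = Add(18904, Mul(139, R)))
Mul(S, Pow(Function('H')(Function('f')(10)), -1)) = Mul(-80201, Pow(Add(18904, Mul(139, 10)), -1)) = Mul(-80201, Pow(Add(18904, 1390), -1)) = Mul(-80201, Pow(20294, -1)) = Mul(-80201, Rational(1, 20294)) = Rational(-80201, 20294)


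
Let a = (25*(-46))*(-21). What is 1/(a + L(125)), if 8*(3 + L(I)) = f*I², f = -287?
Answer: -8/4291199 ≈ -1.8643e-6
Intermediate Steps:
L(I) = -3 - 287*I²/8 (L(I) = -3 + (-287*I²)/8 = -3 - 287*I²/8)
a = 24150 (a = -1150*(-21) = 24150)
1/(a + L(125)) = 1/(24150 + (-3 - 287/8*125²)) = 1/(24150 + (-3 - 287/8*15625)) = 1/(24150 + (-3 - 4484375/8)) = 1/(24150 - 4484399/8) = 1/(-4291199/8) = -8/4291199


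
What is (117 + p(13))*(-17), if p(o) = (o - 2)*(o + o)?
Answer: -6851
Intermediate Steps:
p(o) = 2*o*(-2 + o) (p(o) = (-2 + o)*(2*o) = 2*o*(-2 + o))
(117 + p(13))*(-17) = (117 + 2*13*(-2 + 13))*(-17) = (117 + 2*13*11)*(-17) = (117 + 286)*(-17) = 403*(-17) = -6851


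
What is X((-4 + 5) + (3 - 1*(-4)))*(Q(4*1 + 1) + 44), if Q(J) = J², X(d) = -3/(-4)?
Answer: 207/4 ≈ 51.750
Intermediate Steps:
X(d) = ¾ (X(d) = -3*(-¼) = ¾)
X((-4 + 5) + (3 - 1*(-4)))*(Q(4*1 + 1) + 44) = 3*((4*1 + 1)² + 44)/4 = 3*((4 + 1)² + 44)/4 = 3*(5² + 44)/4 = 3*(25 + 44)/4 = (¾)*69 = 207/4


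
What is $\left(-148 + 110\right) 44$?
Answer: $-1672$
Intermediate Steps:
$\left(-148 + 110\right) 44 = \left(-38\right) 44 = -1672$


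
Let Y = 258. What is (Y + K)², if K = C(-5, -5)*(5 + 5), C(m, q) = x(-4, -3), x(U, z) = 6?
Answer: 101124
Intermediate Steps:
C(m, q) = 6
K = 60 (K = 6*(5 + 5) = 6*10 = 60)
(Y + K)² = (258 + 60)² = 318² = 101124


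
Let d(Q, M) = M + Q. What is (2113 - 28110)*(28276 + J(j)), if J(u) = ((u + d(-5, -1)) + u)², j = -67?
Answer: -1244632372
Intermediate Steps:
J(u) = (-6 + 2*u)² (J(u) = ((u + (-1 - 5)) + u)² = ((u - 6) + u)² = ((-6 + u) + u)² = (-6 + 2*u)²)
(2113 - 28110)*(28276 + J(j)) = (2113 - 28110)*(28276 + 4*(-3 - 67)²) = -25997*(28276 + 4*(-70)²) = -25997*(28276 + 4*4900) = -25997*(28276 + 19600) = -25997*47876 = -1244632372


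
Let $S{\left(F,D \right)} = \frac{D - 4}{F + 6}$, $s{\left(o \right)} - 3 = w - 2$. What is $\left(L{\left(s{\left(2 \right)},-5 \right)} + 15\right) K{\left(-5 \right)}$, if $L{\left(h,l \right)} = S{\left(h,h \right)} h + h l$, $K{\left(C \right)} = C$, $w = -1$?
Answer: $-75$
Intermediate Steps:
$s{\left(o \right)} = 0$ ($s{\left(o \right)} = 3 - 3 = 0$)
$S{\left(F,D \right)} = \frac{-4 + D}{6 + F}$
$L{\left(h,l \right)} = h l + \frac{h \left(-4 + h\right)}{6 + h}$ ($L{\left(h,l \right)} = \frac{-4 + h}{6 + h} h + h l = \frac{h \left(-4 + h\right)}{6 + h} + h l = h l + \frac{h \left(-4 + h\right)}{6 + h}$)
$\left(L{\left(s{\left(2 \right)},-5 \right)} + 15\right) K{\left(-5 \right)} = \left(\frac{0 \left(-4 + 0 - 5 \left(6 + 0\right)\right)}{6 + 0} + 15\right) \left(-5\right) = \left(\frac{0 \left(-4 + 0 - 30\right)}{6} + 15\right) \left(-5\right) = \left(0 \cdot \frac{1}{6} \left(-4 + 0 - 30\right) + 15\right) \left(-5\right) = \left(0 \cdot \frac{1}{6} \left(-34\right) + 15\right) \left(-5\right) = \left(0 + 15\right) \left(-5\right) = 15 \left(-5\right) = -75$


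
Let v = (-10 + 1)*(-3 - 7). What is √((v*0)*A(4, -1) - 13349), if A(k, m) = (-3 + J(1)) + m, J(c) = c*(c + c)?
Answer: I*√13349 ≈ 115.54*I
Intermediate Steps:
J(c) = 2*c² (J(c) = c*(2*c) = 2*c²)
A(k, m) = -1 + m (A(k, m) = (-3 + 2*1²) + m = (-3 + 2*1) + m = (-3 + 2) + m = -1 + m)
v = 90 (v = -9*(-10) = 90)
√((v*0)*A(4, -1) - 13349) = √((90*0)*(-1 - 1) - 13349) = √(0*(-2) - 13349) = √(0 - 13349) = √(-13349) = I*√13349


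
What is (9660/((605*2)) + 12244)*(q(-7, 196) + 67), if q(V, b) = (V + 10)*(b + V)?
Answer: 939898660/121 ≈ 7.7678e+6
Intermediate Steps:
q(V, b) = (10 + V)*(V + b)
(9660/((605*2)) + 12244)*(q(-7, 196) + 67) = (9660/((605*2)) + 12244)*(((-7)² + 10*(-7) + 10*196 - 7*196) + 67) = (9660/1210 + 12244)*((49 - 70 + 1960 - 1372) + 67) = (9660*(1/1210) + 12244)*(567 + 67) = (966/121 + 12244)*634 = (1482490/121)*634 = 939898660/121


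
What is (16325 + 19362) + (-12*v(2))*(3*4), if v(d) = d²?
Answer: 35111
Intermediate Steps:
(16325 + 19362) + (-12*v(2))*(3*4) = (16325 + 19362) + (-12*2²)*(3*4) = 35687 - 12*4*12 = 35687 - 48*12 = 35687 - 576 = 35111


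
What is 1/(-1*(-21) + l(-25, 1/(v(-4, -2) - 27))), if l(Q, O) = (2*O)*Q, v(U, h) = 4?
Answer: 23/533 ≈ 0.043152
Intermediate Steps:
l(Q, O) = 2*O*Q
1/(-1*(-21) + l(-25, 1/(v(-4, -2) - 27))) = 1/(-1*(-21) + 2*(-25)/(4 - 27)) = 1/(21 + 2*(-25)/(-23)) = 1/(21 + 2*(-1/23)*(-25)) = 1/(21 + 50/23) = 1/(533/23) = 23/533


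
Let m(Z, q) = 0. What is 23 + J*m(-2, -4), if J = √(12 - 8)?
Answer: 23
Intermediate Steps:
J = 2 (J = √4 = 2)
23 + J*m(-2, -4) = 23 + 2*0 = 23 + 0 = 23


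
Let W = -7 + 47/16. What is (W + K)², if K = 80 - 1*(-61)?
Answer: 4800481/256 ≈ 18752.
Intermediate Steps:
K = 141 (K = 80 + 61 = 141)
W = -65/16 (W = -7 + 47*(1/16) = -7 + 47/16 = -65/16 ≈ -4.0625)
(W + K)² = (-65/16 + 141)² = (2191/16)² = 4800481/256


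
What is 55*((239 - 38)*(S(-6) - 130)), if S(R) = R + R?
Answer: -1569810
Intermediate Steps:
S(R) = 2*R
55*((239 - 38)*(S(-6) - 130)) = 55*((239 - 38)*(2*(-6) - 130)) = 55*(201*(-12 - 130)) = 55*(201*(-142)) = 55*(-28542) = -1569810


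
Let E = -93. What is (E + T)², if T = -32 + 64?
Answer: 3721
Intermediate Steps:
T = 32
(E + T)² = (-93 + 32)² = (-61)² = 3721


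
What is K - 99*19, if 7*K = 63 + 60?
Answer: -13044/7 ≈ -1863.4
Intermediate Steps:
K = 123/7 (K = (63 + 60)/7 = (1/7)*123 = 123/7 ≈ 17.571)
K - 99*19 = 123/7 - 99*19 = 123/7 - 1881 = -13044/7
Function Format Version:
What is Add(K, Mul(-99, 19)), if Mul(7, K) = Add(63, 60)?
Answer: Rational(-13044, 7) ≈ -1863.4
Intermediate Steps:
K = Rational(123, 7) (K = Mul(Rational(1, 7), Add(63, 60)) = Mul(Rational(1, 7), 123) = Rational(123, 7) ≈ 17.571)
Add(K, Mul(-99, 19)) = Add(Rational(123, 7), Mul(-99, 19)) = Add(Rational(123, 7), -1881) = Rational(-13044, 7)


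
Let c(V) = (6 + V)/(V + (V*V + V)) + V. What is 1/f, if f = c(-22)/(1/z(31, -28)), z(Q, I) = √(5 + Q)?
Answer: -55/7272 ≈ -0.0075633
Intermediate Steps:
c(V) = V + (6 + V)/(V² + 2*V) (c(V) = (6 + V)/(V + (V² + V)) + V = (6 + V)/(V + (V + V²)) + V = (6 + V)/(V² + 2*V) + V = V + (6 + V)/(V² + 2*V))
f = -7272/55 (f = ((6 - 22 + (-22)³ + 2*(-22)²)/((-22)*(2 - 22)))/(1/(√(5 + 31))) = (-1/22*(6 - 22 - 10648 + 2*484)/(-20))/(1/(√36)) = (-1/22*(-1/20)*(6 - 22 - 10648 + 968))/(1/6) = (-1/22*(-1/20)*(-9696))/(⅙) = -1212/55*6 = -7272/55 ≈ -132.22)
1/f = 1/(-7272/55) = -55/7272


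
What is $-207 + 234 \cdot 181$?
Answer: $42147$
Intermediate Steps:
$-207 + 234 \cdot 181 = -207 + 42354 = 42147$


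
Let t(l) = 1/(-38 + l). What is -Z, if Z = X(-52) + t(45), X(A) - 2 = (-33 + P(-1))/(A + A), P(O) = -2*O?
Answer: -1777/728 ≈ -2.4409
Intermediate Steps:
X(A) = 2 - 31/(2*A) (X(A) = 2 + (-33 - 2*(-1))/(A + A) = 2 + (-33 + 2)/((2*A)) = 2 - 31/(2*A))
Z = 1777/728 (Z = (2 - 31/2/(-52)) + 1/(-38 + 45) = (2 - 31/2*(-1/52)) + 1/7 = (2 + 31/104) + ⅐ = 239/104 + ⅐ = 1777/728 ≈ 2.4409)
-Z = -1*1777/728 = -1777/728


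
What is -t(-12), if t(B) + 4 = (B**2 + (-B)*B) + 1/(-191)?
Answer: 765/191 ≈ 4.0052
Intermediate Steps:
t(B) = -765/191 (t(B) = -4 + ((B**2 + (-B)*B) + 1/(-191)) = -4 + ((B**2 - B**2) - 1/191) = -4 + (0 - 1/191) = -4 - 1/191 = -765/191)
-t(-12) = -1*(-765/191) = 765/191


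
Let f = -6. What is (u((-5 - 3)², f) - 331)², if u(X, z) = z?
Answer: 113569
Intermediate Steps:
(u((-5 - 3)², f) - 331)² = (-6 - 331)² = (-337)² = 113569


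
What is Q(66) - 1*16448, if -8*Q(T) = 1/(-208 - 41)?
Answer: -32764415/1992 ≈ -16448.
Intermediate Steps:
Q(T) = 1/1992 (Q(T) = -1/(8*(-208 - 41)) = -1/8/(-249) = -1/8*(-1/249) = 1/1992)
Q(66) - 1*16448 = 1/1992 - 1*16448 = 1/1992 - 16448 = -32764415/1992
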